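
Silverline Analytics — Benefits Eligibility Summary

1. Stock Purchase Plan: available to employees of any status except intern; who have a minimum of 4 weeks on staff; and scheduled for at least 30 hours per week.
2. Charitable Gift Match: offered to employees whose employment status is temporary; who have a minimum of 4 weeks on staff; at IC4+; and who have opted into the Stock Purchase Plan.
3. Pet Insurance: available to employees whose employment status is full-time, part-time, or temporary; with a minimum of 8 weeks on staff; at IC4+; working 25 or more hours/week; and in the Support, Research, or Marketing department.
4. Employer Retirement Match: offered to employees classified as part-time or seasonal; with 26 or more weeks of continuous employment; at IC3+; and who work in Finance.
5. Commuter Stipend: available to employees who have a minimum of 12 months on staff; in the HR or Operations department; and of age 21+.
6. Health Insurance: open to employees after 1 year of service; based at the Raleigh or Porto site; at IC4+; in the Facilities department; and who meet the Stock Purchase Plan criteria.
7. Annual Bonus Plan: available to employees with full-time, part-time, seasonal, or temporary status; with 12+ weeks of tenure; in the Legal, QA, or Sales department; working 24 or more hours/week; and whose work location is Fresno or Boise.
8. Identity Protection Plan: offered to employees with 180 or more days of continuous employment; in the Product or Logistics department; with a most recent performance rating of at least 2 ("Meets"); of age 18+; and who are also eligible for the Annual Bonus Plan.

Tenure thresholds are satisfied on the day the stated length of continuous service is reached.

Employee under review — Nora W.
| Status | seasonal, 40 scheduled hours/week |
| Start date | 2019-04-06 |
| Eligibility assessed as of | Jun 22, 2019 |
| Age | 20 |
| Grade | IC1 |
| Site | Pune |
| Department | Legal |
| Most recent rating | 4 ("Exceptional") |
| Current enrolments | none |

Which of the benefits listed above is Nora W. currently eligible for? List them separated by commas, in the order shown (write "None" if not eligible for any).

Stock Purchase Plan

Service from 2019-04-06 to Jun 22, 2019: 77 days.
Stock Purchase Plan — status seasonal ✓ (not excluded); service 77 days ≥ 4 weeks (≈28 days) ✓; 40 hrs/wk ≥ 30 ✓ → eligible.
Charitable Gift Match — status seasonal ✗ (requires temporary) → not eligible.
Pet Insurance — status seasonal ✗ (requires full-time, part-time, or temporary) → not eligible.
Employer Retirement Match — status seasonal ✓; service 77 days < 26 weeks (≈182 days) ✗ → not eligible.
Commuter Stipend — service 77 days < 12 months (≈360 days) ✗ → not eligible.
Health Insurance — service 77 days < 1 year (≈365 days) ✗ → not eligible.
Annual Bonus Plan — status seasonal ✓; service 77 days < 12 weeks (≈84 days) ✗ → not eligible.
Identity Protection Plan — service 77 days < 180 days ✗ → not eligible.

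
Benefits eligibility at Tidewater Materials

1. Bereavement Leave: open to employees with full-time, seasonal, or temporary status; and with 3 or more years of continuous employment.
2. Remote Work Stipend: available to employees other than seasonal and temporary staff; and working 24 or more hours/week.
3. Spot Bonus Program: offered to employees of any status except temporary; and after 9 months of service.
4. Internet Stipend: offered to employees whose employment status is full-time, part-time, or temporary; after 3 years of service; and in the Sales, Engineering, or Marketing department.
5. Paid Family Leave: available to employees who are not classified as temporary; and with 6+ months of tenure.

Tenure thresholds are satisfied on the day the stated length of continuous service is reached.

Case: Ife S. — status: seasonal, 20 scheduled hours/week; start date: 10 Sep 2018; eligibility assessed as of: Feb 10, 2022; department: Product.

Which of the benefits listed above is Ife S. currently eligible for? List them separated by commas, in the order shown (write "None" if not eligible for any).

Service from 10 Sep 2018 to Feb 10, 2022: 1249 days.
Bereavement Leave — status seasonal ✓; service 1249 days ≥ 3 years (≈1095 days) ✓ → eligible.
Remote Work Stipend — status seasonal ✗ (excluded) → not eligible.
Spot Bonus Program — status seasonal ✓ (not excluded); service 1249 days ≥ 9 months (≈270 days) ✓ → eligible.
Internet Stipend — status seasonal ✗ (requires full-time, part-time, or temporary) → not eligible.
Paid Family Leave — status seasonal ✓ (not excluded); service 1249 days ≥ 6 months (≈180 days) ✓ → eligible.

Bereavement Leave, Spot Bonus Program, Paid Family Leave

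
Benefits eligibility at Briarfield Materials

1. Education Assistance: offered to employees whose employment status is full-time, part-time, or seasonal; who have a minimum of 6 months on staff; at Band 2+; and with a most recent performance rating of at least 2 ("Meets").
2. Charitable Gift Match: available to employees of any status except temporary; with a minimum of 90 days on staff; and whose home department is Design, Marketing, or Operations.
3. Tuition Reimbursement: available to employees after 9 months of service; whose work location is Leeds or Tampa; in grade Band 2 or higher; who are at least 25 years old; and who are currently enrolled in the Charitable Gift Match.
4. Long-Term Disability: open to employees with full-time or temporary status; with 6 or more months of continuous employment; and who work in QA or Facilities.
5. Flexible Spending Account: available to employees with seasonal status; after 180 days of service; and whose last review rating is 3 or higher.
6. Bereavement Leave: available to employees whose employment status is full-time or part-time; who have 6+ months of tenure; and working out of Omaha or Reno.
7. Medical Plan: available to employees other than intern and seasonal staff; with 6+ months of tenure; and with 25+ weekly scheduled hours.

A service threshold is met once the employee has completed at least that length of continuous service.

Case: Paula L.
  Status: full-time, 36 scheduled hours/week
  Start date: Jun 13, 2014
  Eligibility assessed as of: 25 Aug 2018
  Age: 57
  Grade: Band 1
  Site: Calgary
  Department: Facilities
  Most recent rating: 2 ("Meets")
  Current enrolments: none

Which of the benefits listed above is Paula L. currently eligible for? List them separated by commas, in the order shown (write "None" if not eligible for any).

Service from Jun 13, 2014 to 25 Aug 2018: 1534 days.
Education Assistance — status full-time ✓; service 1534 days ≥ 6 months (≈180 days) ✓; grade Band 1 < Band 2 ✗ → not eligible.
Charitable Gift Match — status full-time ✓ (not excluded); service 1534 days ≥ 90 days ✓; dept Facilities ✗ → not eligible.
Tuition Reimbursement — service 1534 days ≥ 9 months (≈270 days) ✓; site Calgary ✗ (not Leeds or Tampa) → not eligible.
Long-Term Disability — status full-time ✓; service 1534 days ≥ 6 months (≈180 days) ✓; dept Facilities ✓ → eligible.
Flexible Spending Account — status full-time ✗ (requires seasonal) → not eligible.
Bereavement Leave — status full-time ✓; service 1534 days ≥ 6 months (≈180 days) ✓; site Calgary ✗ (not Omaha or Reno) → not eligible.
Medical Plan — status full-time ✓ (not excluded); service 1534 days ≥ 6 months (≈180 days) ✓; 36 hrs/wk ≥ 25 ✓ → eligible.

Long-Term Disability, Medical Plan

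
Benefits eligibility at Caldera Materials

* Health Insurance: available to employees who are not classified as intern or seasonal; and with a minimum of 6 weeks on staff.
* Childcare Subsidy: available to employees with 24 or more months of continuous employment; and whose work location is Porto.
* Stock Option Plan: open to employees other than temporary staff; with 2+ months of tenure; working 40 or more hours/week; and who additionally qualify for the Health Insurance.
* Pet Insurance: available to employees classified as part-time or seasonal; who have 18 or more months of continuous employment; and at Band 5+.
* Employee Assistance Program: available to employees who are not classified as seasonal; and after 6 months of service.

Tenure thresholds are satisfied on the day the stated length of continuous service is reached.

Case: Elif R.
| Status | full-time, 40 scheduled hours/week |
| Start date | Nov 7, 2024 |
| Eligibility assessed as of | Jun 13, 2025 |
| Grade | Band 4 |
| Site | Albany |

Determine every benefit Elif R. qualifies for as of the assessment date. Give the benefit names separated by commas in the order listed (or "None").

Health Insurance, Stock Option Plan, Employee Assistance Program

Service from Nov 7, 2024 to Jun 13, 2025: 218 days.
Health Insurance — status full-time ✓ (not excluded); service 218 days ≥ 6 weeks (≈42 days) ✓ → eligible.
Childcare Subsidy — service 218 days < 24 months (≈720 days) ✗ → not eligible.
Stock Option Plan — status full-time ✓ (not excluded); service 218 days ≥ 2 months (≈60 days) ✓; 40 hrs/wk ≥ 40 ✓; eligible for Health Insurance ✓ → eligible.
Pet Insurance — status full-time ✗ (requires part-time or seasonal) → not eligible.
Employee Assistance Program — status full-time ✓ (not excluded); service 218 days ≥ 6 months (≈180 days) ✓ → eligible.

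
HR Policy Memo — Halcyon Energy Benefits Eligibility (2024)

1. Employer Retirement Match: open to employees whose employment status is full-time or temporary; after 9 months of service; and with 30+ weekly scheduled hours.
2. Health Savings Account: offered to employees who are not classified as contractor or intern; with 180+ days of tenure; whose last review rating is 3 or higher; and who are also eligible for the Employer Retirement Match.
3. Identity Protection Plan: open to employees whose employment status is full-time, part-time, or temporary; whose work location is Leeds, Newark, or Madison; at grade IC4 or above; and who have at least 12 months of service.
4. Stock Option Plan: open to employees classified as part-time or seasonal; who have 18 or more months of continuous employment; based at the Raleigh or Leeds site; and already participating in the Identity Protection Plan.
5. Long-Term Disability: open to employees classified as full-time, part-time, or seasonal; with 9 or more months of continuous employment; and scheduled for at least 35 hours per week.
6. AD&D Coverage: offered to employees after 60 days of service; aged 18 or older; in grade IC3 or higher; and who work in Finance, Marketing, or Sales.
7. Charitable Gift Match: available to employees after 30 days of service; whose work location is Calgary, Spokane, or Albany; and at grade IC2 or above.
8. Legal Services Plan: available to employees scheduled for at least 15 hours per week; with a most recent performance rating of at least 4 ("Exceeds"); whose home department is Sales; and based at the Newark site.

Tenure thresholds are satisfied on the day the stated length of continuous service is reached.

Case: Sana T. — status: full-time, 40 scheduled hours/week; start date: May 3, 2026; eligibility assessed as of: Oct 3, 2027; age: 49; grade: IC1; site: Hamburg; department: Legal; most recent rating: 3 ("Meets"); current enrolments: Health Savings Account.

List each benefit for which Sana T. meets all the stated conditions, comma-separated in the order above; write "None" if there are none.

Service from May 3, 2026 to Oct 3, 2027: 518 days.
Employer Retirement Match — status full-time ✓; service 518 days ≥ 9 months (≈270 days) ✓; 40 hrs/wk ≥ 30 ✓ → eligible.
Health Savings Account — status full-time ✓ (not excluded); service 518 days ≥ 180 days ✓; rating 3 ≥ 3 ✓; eligible for Employer Retirement Match ✓ → eligible.
Identity Protection Plan — status full-time ✓; site Hamburg ✗ (not Leeds, Newark, or Madison) → not eligible.
Stock Option Plan — status full-time ✗ (requires part-time or seasonal) → not eligible.
Long-Term Disability — status full-time ✓; service 518 days ≥ 9 months (≈270 days) ✓; 40 hrs/wk ≥ 35 ✓ → eligible.
AD&D Coverage — service 518 days ≥ 60 days ✓; age 49 ≥ 18 ✓; grade IC1 < IC3 ✗ → not eligible.
Charitable Gift Match — service 518 days ≥ 30 days ✓; site Hamburg ✗ (not Calgary, Spokane, or Albany) → not eligible.
Legal Services Plan — 40 hrs/wk ≥ 15 ✓; rating 3 < 4 ✗ → not eligible.

Employer Retirement Match, Health Savings Account, Long-Term Disability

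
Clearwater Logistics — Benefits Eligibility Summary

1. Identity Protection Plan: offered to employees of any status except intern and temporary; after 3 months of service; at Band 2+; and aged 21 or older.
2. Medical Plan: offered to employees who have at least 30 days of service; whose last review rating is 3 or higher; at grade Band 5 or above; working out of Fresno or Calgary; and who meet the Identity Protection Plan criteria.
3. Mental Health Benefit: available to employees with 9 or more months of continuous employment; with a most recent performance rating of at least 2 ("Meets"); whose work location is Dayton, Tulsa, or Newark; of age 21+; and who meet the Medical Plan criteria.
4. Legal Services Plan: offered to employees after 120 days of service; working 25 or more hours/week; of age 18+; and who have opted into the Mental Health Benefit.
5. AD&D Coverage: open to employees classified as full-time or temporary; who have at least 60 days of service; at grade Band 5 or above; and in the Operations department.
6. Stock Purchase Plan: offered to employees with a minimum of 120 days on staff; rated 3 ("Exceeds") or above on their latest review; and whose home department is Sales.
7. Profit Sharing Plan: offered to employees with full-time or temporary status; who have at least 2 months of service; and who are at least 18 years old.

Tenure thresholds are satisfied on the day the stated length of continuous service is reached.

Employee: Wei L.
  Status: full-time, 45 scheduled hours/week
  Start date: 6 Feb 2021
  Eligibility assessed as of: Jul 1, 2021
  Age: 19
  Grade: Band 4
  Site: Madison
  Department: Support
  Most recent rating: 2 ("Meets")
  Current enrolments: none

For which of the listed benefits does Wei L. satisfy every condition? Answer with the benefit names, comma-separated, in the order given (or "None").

Profit Sharing Plan

Service from 6 Feb 2021 to Jul 1, 2021: 145 days.
Identity Protection Plan — status full-time ✓ (not excluded); service 145 days ≥ 3 months (≈90 days) ✓; grade Band 4 ≥ Band 2 ✓; age 19 < 21 ✗ → not eligible.
Medical Plan — service 145 days ≥ 30 days ✓; rating 2 < 3 ✗ → not eligible.
Mental Health Benefit — service 145 days < 9 months (≈270 days) ✗ → not eligible.
Legal Services Plan — service 145 days ≥ 120 days ✓; 45 hrs/wk ≥ 25 ✓; age 19 ≥ 18 ✓; not enrolled in Mental Health Benefit ✗ → not eligible.
AD&D Coverage — status full-time ✓; service 145 days ≥ 60 days ✓; grade Band 4 < Band 5 ✗ → not eligible.
Stock Purchase Plan — service 145 days ≥ 120 days ✓; rating 2 < 3 ✗ → not eligible.
Profit Sharing Plan — status full-time ✓; service 145 days ≥ 2 months (≈60 days) ✓; age 19 ≥ 18 ✓ → eligible.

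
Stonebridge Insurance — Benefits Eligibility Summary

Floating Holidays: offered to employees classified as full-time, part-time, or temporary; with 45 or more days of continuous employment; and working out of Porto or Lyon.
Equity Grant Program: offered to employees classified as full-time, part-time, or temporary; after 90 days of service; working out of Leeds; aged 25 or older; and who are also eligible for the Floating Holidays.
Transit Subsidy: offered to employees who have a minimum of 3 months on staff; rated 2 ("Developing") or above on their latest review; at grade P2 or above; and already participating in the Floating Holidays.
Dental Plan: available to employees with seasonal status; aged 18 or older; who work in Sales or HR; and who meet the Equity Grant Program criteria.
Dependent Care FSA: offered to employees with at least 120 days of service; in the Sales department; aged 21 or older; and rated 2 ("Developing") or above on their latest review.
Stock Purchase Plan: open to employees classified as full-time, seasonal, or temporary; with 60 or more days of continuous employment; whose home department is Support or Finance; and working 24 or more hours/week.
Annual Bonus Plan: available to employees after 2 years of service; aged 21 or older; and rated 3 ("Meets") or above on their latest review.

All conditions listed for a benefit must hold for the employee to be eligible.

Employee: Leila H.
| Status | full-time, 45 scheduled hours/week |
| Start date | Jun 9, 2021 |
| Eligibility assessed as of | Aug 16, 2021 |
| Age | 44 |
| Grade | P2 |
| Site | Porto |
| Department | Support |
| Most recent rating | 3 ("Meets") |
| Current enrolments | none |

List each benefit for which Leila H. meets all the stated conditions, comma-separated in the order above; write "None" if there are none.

Floating Holidays, Stock Purchase Plan

Service from Jun 9, 2021 to Aug 16, 2021: 68 days.
Floating Holidays — status full-time ✓; service 68 days ≥ 45 days ✓; site Porto ✓ → eligible.
Equity Grant Program — status full-time ✓; service 68 days < 90 days ✗ → not eligible.
Transit Subsidy — service 68 days < 3 months (≈90 days) ✗ → not eligible.
Dental Plan — status full-time ✗ (requires seasonal) → not eligible.
Dependent Care FSA — service 68 days < 120 days ✗ → not eligible.
Stock Purchase Plan — status full-time ✓; service 68 days ≥ 60 days ✓; dept Support ✓; 45 hrs/wk ≥ 24 ✓ → eligible.
Annual Bonus Plan — service 68 days < 2 years (≈730 days) ✗ → not eligible.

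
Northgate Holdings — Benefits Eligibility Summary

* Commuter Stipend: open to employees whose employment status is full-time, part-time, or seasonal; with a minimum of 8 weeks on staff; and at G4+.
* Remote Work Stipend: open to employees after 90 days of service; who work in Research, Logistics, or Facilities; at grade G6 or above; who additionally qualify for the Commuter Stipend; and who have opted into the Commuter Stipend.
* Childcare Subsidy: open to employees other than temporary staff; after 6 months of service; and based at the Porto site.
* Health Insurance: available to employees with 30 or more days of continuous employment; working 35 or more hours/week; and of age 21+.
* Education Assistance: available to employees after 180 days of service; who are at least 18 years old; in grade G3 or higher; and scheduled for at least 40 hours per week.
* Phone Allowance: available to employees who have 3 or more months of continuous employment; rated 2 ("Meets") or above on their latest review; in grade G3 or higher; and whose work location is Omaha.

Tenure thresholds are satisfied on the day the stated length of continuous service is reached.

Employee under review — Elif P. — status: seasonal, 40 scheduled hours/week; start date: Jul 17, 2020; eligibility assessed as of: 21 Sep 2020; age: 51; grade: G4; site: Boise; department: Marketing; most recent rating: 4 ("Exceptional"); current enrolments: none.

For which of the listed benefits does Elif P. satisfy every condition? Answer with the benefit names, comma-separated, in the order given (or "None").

Service from Jul 17, 2020 to 21 Sep 2020: 66 days.
Commuter Stipend — status seasonal ✓; service 66 days ≥ 8 weeks (≈56 days) ✓; grade G4 ≥ G4 ✓ → eligible.
Remote Work Stipend — service 66 days < 90 days ✗ → not eligible.
Childcare Subsidy — status seasonal ✓ (not excluded); service 66 days < 6 months (≈180 days) ✗ → not eligible.
Health Insurance — service 66 days ≥ 30 days ✓; 40 hrs/wk ≥ 35 ✓; age 51 ≥ 21 ✓ → eligible.
Education Assistance — service 66 days < 180 days ✗ → not eligible.
Phone Allowance — service 66 days < 3 months (≈90 days) ✗ → not eligible.

Commuter Stipend, Health Insurance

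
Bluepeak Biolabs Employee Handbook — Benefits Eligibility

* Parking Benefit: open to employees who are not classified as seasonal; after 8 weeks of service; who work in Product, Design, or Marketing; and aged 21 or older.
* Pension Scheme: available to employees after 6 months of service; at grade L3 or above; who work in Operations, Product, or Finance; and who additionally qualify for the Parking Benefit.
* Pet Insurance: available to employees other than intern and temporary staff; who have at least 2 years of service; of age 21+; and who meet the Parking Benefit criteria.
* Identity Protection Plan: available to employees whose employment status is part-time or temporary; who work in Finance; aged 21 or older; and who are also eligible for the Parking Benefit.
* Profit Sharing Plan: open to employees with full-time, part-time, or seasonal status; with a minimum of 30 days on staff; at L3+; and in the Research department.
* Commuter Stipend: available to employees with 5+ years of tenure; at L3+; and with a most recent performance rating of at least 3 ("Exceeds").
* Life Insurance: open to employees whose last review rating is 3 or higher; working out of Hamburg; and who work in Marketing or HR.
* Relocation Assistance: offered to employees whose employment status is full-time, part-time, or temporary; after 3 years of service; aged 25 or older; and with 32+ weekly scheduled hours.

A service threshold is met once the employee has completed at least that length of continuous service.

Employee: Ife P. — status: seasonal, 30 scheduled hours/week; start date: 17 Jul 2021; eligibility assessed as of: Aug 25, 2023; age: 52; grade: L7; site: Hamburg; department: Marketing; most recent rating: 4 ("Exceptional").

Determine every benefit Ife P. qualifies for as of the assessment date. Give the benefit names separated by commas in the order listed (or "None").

Life Insurance

Service from 17 Jul 2021 to Aug 25, 2023: 769 days.
Parking Benefit — status seasonal ✗ (excluded) → not eligible.
Pension Scheme — service 769 days ≥ 6 months (≈180 days) ✓; grade L7 ≥ L3 ✓; dept Marketing ✗ → not eligible.
Pet Insurance — status seasonal ✓ (not excluded); service 769 days ≥ 2 years (≈730 days) ✓; age 52 ≥ 21 ✓; not eligible for Parking Benefit ✗ → not eligible.
Identity Protection Plan — status seasonal ✗ (requires part-time or temporary) → not eligible.
Profit Sharing Plan — status seasonal ✓; service 769 days ≥ 30 days ✓; grade L7 ≥ L3 ✓; dept Marketing ✗ → not eligible.
Commuter Stipend — service 769 days < 5 years (≈1825 days) ✗ → not eligible.
Life Insurance — rating 4 ≥ 3 ✓; site Hamburg ✓; dept Marketing ✓ → eligible.
Relocation Assistance — status seasonal ✗ (requires full-time, part-time, or temporary) → not eligible.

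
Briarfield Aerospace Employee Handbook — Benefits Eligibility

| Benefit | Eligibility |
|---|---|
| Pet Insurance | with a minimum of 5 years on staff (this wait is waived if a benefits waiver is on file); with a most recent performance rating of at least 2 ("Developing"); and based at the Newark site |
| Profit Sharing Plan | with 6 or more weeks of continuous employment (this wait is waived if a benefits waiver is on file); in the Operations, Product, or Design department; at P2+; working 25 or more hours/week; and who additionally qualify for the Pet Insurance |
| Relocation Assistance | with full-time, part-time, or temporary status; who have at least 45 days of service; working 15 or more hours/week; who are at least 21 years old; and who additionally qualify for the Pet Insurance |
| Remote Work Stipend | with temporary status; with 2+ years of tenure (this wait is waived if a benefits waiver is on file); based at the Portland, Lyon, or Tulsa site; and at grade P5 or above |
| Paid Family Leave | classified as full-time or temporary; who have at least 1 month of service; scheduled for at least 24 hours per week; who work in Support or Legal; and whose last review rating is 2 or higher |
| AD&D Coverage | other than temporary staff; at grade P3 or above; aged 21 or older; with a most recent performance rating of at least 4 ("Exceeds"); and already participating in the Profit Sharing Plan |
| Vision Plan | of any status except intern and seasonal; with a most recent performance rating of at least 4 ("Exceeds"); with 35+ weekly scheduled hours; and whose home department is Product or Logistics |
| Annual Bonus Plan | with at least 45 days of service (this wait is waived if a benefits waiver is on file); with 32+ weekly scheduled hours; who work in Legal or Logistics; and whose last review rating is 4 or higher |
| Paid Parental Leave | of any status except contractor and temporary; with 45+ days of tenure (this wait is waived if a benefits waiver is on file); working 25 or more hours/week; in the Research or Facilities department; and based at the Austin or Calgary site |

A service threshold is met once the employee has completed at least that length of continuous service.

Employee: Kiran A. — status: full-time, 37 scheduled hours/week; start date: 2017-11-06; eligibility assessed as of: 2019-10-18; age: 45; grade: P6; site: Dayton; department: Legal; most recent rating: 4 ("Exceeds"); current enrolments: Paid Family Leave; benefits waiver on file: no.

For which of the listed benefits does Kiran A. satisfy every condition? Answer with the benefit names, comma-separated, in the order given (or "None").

Service from 2017-11-06 to 2019-10-18: 711 days.
Pet Insurance — no waiver, service 711 days < 5 years (≈1825 days) ✗ → not eligible.
Profit Sharing Plan — no waiver, service 711 days ≥ 6 weeks (≈42 days) ✓; dept Legal ✗ → not eligible.
Relocation Assistance — status full-time ✓; service 711 days ≥ 45 days ✓; 37 hrs/wk ≥ 15 ✓; age 45 ≥ 21 ✓; not eligible for Pet Insurance ✗ → not eligible.
Remote Work Stipend — status full-time ✗ (requires temporary) → not eligible.
Paid Family Leave — status full-time ✓; service 711 days ≥ 1 month (≈30 days) ✓; 37 hrs/wk ≥ 24 ✓; dept Legal ✓; rating 4 ≥ 2 ✓ → eligible.
AD&D Coverage — status full-time ✓ (not excluded); grade P6 ≥ P3 ✓; age 45 ≥ 21 ✓; rating 4 ≥ 4 ✓; not enrolled in Profit Sharing Plan ✗ → not eligible.
Vision Plan — status full-time ✓ (not excluded); rating 4 ≥ 4 ✓; 37 hrs/wk ≥ 35 ✓; dept Legal ✗ → not eligible.
Annual Bonus Plan — no waiver, service 711 days ≥ 45 days ✓; 37 hrs/wk ≥ 32 ✓; dept Legal ✓; rating 4 ≥ 4 ✓ → eligible.
Paid Parental Leave — status full-time ✓ (not excluded); no waiver, service 711 days ≥ 45 days ✓; 37 hrs/wk ≥ 25 ✓; dept Legal ✗ → not eligible.

Paid Family Leave, Annual Bonus Plan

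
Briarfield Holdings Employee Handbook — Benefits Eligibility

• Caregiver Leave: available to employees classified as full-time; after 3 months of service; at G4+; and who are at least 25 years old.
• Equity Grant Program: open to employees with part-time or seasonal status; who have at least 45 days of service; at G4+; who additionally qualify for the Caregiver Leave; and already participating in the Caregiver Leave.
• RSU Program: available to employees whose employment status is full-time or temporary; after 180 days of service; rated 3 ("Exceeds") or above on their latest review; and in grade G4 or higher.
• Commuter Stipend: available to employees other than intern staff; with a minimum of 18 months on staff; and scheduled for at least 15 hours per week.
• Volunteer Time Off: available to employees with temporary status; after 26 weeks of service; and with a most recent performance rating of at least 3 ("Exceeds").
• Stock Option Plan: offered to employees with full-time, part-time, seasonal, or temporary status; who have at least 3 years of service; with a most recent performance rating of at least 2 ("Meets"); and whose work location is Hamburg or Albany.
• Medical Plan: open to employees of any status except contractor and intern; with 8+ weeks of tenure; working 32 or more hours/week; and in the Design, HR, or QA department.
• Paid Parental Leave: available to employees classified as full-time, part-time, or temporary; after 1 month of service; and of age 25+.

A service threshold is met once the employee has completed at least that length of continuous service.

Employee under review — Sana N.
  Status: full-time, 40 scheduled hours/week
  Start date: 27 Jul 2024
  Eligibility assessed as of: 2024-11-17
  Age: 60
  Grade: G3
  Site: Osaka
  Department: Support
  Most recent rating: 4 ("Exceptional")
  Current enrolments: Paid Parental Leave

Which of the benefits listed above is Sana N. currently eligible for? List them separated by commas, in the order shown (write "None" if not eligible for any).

Service from 27 Jul 2024 to 2024-11-17: 113 days.
Caregiver Leave — status full-time ✓; service 113 days ≥ 3 months (≈90 days) ✓; grade G3 < G4 ✗ → not eligible.
Equity Grant Program — status full-time ✗ (requires part-time or seasonal) → not eligible.
RSU Program — status full-time ✓; service 113 days < 180 days ✗ → not eligible.
Commuter Stipend — status full-time ✓ (not excluded); service 113 days < 18 months (≈540 days) ✗ → not eligible.
Volunteer Time Off — status full-time ✗ (requires temporary) → not eligible.
Stock Option Plan — status full-time ✓; service 113 days < 3 years (≈1095 days) ✗ → not eligible.
Medical Plan — status full-time ✓ (not excluded); service 113 days ≥ 8 weeks (≈56 days) ✓; 40 hrs/wk ≥ 32 ✓; dept Support ✗ → not eligible.
Paid Parental Leave — status full-time ✓; service 113 days ≥ 1 month (≈30 days) ✓; age 60 ≥ 25 ✓ → eligible.

Paid Parental Leave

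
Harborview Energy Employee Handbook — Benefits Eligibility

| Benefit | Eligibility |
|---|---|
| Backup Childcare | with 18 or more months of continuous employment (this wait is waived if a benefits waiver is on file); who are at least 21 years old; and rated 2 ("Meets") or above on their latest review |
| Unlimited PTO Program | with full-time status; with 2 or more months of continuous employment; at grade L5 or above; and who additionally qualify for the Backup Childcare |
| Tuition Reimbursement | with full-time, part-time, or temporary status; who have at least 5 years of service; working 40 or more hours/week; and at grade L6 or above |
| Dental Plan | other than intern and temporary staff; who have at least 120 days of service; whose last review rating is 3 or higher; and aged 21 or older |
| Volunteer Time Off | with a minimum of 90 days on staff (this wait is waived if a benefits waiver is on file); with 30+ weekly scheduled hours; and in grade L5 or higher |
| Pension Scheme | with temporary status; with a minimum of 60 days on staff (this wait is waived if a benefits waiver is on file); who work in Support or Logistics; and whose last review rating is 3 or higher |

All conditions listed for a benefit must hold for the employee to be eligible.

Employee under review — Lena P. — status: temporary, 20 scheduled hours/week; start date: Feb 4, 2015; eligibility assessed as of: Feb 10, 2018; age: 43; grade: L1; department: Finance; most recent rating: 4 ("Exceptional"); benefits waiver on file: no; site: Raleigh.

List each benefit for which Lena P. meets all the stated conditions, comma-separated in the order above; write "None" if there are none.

Service from Feb 4, 2015 to Feb 10, 2018: 1102 days.
Backup Childcare — no waiver, service 1102 days ≥ 18 months (≈540 days) ✓; age 43 ≥ 21 ✓; rating 4 ≥ 2 ✓ → eligible.
Unlimited PTO Program — status temporary ✗ (requires full-time) → not eligible.
Tuition Reimbursement — status temporary ✓; service 1102 days < 5 years (≈1825 days) ✗ → not eligible.
Dental Plan — status temporary ✗ (excluded) → not eligible.
Volunteer Time Off — no waiver, service 1102 days ≥ 90 days ✓; 20 hrs/wk < 30 ✗ → not eligible.
Pension Scheme — status temporary ✓; no waiver, service 1102 days ≥ 60 days ✓; dept Finance ✗ → not eligible.

Backup Childcare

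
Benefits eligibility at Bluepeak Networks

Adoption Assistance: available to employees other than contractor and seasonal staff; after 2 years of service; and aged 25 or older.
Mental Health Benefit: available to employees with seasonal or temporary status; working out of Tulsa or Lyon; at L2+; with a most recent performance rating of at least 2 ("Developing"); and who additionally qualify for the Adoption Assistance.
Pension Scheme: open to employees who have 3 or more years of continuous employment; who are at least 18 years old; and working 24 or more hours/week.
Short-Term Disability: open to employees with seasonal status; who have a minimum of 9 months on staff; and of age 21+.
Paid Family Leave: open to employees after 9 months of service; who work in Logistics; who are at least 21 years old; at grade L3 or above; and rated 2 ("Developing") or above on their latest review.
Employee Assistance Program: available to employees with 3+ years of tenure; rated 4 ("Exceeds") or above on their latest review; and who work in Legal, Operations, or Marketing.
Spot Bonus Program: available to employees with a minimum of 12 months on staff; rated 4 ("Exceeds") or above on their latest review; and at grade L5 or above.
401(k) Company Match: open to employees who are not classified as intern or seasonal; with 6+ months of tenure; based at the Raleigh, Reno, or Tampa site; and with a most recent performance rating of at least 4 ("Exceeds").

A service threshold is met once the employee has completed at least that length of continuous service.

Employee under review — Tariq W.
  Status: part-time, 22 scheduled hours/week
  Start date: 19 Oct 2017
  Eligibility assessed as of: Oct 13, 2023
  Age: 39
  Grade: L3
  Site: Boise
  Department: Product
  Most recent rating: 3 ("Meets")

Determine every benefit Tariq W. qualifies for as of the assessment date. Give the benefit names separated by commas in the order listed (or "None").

Service from 19 Oct 2017 to Oct 13, 2023: 2185 days.
Adoption Assistance — status part-time ✓ (not excluded); service 2185 days ≥ 2 years (≈730 days) ✓; age 39 ≥ 25 ✓ → eligible.
Mental Health Benefit — status part-time ✗ (requires seasonal or temporary) → not eligible.
Pension Scheme — service 2185 days ≥ 3 years (≈1095 days) ✓; age 39 ≥ 18 ✓; 22 hrs/wk < 24 ✗ → not eligible.
Short-Term Disability — status part-time ✗ (requires seasonal) → not eligible.
Paid Family Leave — service 2185 days ≥ 9 months (≈270 days) ✓; dept Product ✗ → not eligible.
Employee Assistance Program — service 2185 days ≥ 3 years (≈1095 days) ✓; rating 3 < 4 ✗ → not eligible.
Spot Bonus Program — service 2185 days ≥ 12 months (≈360 days) ✓; rating 3 < 4 ✗ → not eligible.
401(k) Company Match — status part-time ✓ (not excluded); service 2185 days ≥ 6 months (≈180 days) ✓; site Boise ✗ (not Raleigh, Reno, or Tampa) → not eligible.

Adoption Assistance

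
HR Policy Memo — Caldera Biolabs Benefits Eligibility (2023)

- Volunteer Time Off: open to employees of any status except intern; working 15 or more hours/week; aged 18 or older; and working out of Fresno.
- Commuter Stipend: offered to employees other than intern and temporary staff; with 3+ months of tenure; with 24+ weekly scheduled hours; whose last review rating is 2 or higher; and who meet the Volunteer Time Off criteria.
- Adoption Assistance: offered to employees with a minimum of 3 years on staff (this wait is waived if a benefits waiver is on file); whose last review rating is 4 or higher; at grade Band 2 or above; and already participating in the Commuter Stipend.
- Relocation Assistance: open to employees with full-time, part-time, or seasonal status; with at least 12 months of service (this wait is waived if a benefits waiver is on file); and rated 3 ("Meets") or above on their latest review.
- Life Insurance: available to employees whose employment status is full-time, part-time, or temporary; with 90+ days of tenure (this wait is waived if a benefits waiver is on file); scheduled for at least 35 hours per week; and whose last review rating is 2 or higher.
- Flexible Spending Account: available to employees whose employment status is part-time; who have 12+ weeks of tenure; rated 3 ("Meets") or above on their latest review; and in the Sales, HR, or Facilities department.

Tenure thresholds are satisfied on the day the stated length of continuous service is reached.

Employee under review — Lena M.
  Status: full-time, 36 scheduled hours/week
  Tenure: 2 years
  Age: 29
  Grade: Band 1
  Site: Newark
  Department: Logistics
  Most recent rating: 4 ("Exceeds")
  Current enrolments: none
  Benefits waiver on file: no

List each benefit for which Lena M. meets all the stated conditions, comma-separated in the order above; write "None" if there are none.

Relocation Assistance, Life Insurance

Volunteer Time Off — status full-time ✓ (not excluded); 36 hrs/wk ≥ 15 ✓; age 29 ≥ 18 ✓; site Newark ✗ (not Fresno) → not eligible.
Commuter Stipend — status full-time ✓ (not excluded); service 2 years ≥ 3 months (≈90 days) ✓; 36 hrs/wk ≥ 24 ✓; rating 4 ≥ 2 ✓; not eligible for Volunteer Time Off ✗ → not eligible.
Adoption Assistance — no waiver, service 2 years < 3 years ✗ → not eligible.
Relocation Assistance — status full-time ✓; no waiver, service 2 years ≥ 12 months (≈360 days) ✓; rating 4 ≥ 3 ✓ → eligible.
Life Insurance — status full-time ✓; no waiver, service 2 years ≥ 90 days ✓; 36 hrs/wk ≥ 35 ✓; rating 4 ≥ 2 ✓ → eligible.
Flexible Spending Account — status full-time ✗ (requires part-time) → not eligible.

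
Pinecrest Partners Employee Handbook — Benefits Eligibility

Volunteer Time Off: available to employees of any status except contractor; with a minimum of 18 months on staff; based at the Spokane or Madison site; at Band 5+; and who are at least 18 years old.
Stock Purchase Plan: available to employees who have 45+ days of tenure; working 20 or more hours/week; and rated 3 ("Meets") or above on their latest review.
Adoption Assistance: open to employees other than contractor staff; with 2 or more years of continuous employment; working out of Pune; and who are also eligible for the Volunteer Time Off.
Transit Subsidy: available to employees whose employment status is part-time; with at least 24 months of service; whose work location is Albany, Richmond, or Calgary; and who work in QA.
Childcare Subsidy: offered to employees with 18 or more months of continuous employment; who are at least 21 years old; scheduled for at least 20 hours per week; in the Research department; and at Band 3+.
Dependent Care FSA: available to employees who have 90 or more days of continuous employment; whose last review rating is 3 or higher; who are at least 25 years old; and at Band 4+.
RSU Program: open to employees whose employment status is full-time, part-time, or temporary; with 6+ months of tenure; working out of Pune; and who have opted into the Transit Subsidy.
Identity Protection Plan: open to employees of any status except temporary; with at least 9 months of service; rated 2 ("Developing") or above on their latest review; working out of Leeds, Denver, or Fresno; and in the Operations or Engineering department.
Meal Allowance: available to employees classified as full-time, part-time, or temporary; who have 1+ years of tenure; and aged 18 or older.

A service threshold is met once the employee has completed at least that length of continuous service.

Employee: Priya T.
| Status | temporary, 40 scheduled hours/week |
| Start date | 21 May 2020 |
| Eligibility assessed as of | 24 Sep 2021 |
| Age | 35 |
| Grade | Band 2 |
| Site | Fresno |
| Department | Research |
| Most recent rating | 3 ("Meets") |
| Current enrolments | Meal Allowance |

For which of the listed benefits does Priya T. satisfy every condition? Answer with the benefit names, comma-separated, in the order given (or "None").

Service from 21 May 2020 to 24 Sep 2021: 491 days.
Volunteer Time Off — status temporary ✓ (not excluded); service 491 days < 18 months (≈540 days) ✗ → not eligible.
Stock Purchase Plan — service 491 days ≥ 45 days ✓; 40 hrs/wk ≥ 20 ✓; rating 3 ≥ 3 ✓ → eligible.
Adoption Assistance — status temporary ✓ (not excluded); service 491 days < 2 years (≈730 days) ✗ → not eligible.
Transit Subsidy — status temporary ✗ (requires part-time) → not eligible.
Childcare Subsidy — service 491 days < 18 months (≈540 days) ✗ → not eligible.
Dependent Care FSA — service 491 days ≥ 90 days ✓; rating 3 ≥ 3 ✓; age 35 ≥ 25 ✓; grade Band 2 < Band 4 ✗ → not eligible.
RSU Program — status temporary ✓; service 491 days ≥ 6 months (≈180 days) ✓; site Fresno ✗ (not Pune) → not eligible.
Identity Protection Plan — status temporary ✗ (excluded) → not eligible.
Meal Allowance — status temporary ✓; service 491 days ≥ 1 year (≈365 days) ✓; age 35 ≥ 18 ✓ → eligible.

Stock Purchase Plan, Meal Allowance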